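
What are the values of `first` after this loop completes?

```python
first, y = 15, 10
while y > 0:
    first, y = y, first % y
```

GCD of 15 and 10
`first` takes the values: 15 → 10 → 5

Answer: 5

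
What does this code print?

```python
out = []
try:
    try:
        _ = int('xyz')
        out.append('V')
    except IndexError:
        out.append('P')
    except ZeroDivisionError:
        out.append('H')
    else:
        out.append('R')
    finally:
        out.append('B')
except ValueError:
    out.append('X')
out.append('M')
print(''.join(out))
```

Execution trace: 'B' (finally) → 'X' (outer except ValueError) → 'M' (after the try/except). Output: BXM

Answer: BXM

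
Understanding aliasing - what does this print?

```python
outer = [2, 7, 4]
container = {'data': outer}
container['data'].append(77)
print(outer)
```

Key concept: dict holds reference to list.
Step by step:
`outer = [2, 7, 4]` → outer = [2, 7, 4]
`container = {'data': outer}` → container = {'data': [2, 7, 4]}
`container['data'].append(77)` → outer = [2, 7, 4, 77]; container = {'data': [2, 7, 4, 77]}
`print(outer)` → prints [2, 7, 4, 77]

Answer: [2, 7, 4, 77]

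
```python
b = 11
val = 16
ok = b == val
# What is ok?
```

Trace:
`b = 11` → b = 11
`val = 16` → val = 16
`ok = b == val` → ok = False
So ok = False

Answer: False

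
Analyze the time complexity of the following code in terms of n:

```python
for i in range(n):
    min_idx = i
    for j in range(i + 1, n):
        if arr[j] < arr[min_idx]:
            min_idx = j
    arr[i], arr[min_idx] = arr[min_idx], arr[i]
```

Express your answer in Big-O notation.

This is Selection sort. Time complexity: O(n²).

Answer: O(n²)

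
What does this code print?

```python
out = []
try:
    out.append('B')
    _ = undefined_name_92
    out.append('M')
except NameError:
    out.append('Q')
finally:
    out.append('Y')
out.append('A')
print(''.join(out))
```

Execution trace: 'B' (try body) → 'Q' (except NameError) → 'Y' (finally) → 'A' (after the try/except). Output: BQYA

Answer: BQYA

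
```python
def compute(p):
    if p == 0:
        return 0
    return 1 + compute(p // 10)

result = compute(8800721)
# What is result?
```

Count of digits of 8800721: 7

Answer: 7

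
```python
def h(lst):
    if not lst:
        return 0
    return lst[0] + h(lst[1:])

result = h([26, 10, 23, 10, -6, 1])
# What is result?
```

26 + 10 + 23 + 10 + (-6) + 1 + 0 = 64

Answer: 64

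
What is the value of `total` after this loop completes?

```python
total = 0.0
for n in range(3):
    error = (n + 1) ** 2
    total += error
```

Sum of squared losses 1² + 2² + ... + 3²
`total` takes the values: 0.0 → 1.0 → 5.0 → 14.0

Answer: 14.0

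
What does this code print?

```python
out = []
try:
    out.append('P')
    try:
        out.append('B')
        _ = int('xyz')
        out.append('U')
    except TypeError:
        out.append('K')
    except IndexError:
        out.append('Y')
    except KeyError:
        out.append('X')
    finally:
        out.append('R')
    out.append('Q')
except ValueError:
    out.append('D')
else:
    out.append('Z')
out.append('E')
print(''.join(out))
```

Execution trace: 'P' (try body) → 'B' (inner try body) → 'R' (inner finally) → 'D' (except ValueError) → 'E' (after the try/except). Output: PBRDE

Answer: PBRDE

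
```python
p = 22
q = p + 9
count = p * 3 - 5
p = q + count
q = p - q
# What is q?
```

Trace:
`p = 22` → p = 22
`q = p + 9` → q = 31
`count = p * 3 - 5` → count = 61
`p = q + count` → p = 92
`q = p - q` → q = 61
So q = 61

Answer: 61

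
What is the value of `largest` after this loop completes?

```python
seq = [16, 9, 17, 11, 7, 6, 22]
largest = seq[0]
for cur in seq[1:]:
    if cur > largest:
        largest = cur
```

Maximum of [16, 9, 17, 11, 7, 6, 22]
`largest` takes the values: 16 → 17 → 22

Answer: 22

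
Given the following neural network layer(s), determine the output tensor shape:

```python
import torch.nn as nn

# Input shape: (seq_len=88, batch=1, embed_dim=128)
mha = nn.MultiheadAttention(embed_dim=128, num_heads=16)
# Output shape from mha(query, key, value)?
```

Input: (88, 1, 128) -> Output: (88, 1, 128)

Answer: (88, 1, 128)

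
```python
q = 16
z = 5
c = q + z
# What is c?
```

Trace:
`q = 16` → q = 16
`z = 5` → z = 5
`c = q + z` → c = 21
So c = 21

Answer: 21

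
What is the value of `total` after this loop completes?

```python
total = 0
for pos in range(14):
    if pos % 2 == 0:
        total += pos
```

Sum of even numbers 0 to 13
`total` takes the values: 0 → 2 → 6 → 12 → 20 → 30 → 42

Answer: 42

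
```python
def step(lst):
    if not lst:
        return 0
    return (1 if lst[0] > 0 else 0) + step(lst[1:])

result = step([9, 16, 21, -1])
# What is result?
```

Count of positive elements in [9, 16, 21, -1] = 3

Answer: 3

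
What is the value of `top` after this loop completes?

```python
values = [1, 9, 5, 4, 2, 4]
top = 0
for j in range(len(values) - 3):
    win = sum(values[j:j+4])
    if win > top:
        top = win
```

Max sum of 4-element window in [1, 9, 5, 4, 2, 4]
`top` takes the values: 0 → 19 → 20

Answer: 20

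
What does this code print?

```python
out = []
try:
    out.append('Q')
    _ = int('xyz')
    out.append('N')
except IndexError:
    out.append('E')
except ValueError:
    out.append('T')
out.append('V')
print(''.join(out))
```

Execution trace: 'Q' (try body) → 'T' (except ValueError) → 'V' (after the try/except). Output: QTV

Answer: QTV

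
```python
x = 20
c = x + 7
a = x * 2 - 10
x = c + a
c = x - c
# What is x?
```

Trace:
`x = 20` → x = 20
`c = x + 7` → c = 27
`a = x * 2 - 10` → a = 30
`x = c + a` → x = 57
`c = x - c` → c = 30
So x = 57

Answer: 57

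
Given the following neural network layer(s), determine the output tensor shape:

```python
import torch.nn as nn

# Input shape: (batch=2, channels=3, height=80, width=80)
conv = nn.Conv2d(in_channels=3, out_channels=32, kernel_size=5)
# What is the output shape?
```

Input: (2, 3, 80, 80) -> Output: (2, 32, 76, 76)

Answer: (2, 32, 76, 76)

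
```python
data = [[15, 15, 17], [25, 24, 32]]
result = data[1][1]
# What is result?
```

Trace:
`data = [[15, 15, 17], [25, 24, 32]]` → data = [[15, 15, 17], [25, 24, 32]]
`result = data[1][1]` → result = 24
So result = 24

Answer: 24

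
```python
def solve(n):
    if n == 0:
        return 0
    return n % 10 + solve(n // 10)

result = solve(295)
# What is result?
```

Sum of digits of 295: 5 + 9 + 2 = 16

Answer: 16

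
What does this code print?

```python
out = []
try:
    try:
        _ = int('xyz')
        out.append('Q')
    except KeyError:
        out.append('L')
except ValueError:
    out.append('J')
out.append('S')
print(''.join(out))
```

Execution trace: 'J' (outer except ValueError) → 'S' (after the try/except). Output: JS

Answer: JS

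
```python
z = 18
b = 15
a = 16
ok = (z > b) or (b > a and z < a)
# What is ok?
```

Trace:
`z = 18` → z = 18
`b = 15` → b = 15
`a = 16` → a = 16
`ok = (z > b) or (b > a and z < a)` → ok = True
So ok = True

Answer: True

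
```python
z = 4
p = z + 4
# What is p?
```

Trace:
`z = 4` → z = 4
`p = z + 4` → p = 8
So p = 8

Answer: 8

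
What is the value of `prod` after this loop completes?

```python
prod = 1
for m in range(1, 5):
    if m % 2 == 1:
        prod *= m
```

Product of odd numbers 1 to 4
`prod` takes the values: 1 → 3

Answer: 3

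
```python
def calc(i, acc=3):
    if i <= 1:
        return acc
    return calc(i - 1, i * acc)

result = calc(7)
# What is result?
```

Accumulator trace (n, acc): (7, 3) -> (6, 21) -> (5, 126) -> (4, 630) -> (3, 2520) -> (2, 7560) -> (1, 15120) -> return 15120

Answer: 15120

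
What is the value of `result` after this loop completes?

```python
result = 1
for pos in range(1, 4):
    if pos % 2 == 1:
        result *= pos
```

Product of odd numbers 1 to 3
`result` takes the values: 1 → 3

Answer: 3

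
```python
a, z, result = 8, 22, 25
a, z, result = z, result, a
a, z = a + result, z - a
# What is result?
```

Trace:
`a, z, result = 8, 22, 25` → a = 8; z = 22; result = 25
`a, z, result = z, result, a` → a = 22; z = 25; result = 8
`a, z = a + result, z - a` → a = 30; z = 3
So result = 8

Answer: 8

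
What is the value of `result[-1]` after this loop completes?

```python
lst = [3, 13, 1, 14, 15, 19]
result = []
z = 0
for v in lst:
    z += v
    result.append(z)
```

Cumulative sum ends at 65
`result` takes the values: [] → [3] → [3, 16] → [3, 16, 17] → [3, 16, 17, 31] → [3, 16, 17, 31, 46] → [3, 16, 17, 31, 46, 65]
So `result[-1]` = 65

Answer: 65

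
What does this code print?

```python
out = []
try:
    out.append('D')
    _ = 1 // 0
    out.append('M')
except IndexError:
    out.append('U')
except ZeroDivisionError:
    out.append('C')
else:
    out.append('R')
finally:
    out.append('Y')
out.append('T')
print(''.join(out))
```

Execution trace: 'D' (try body) → 'C' (except ZeroDivisionError) → 'Y' (finally) → 'T' (after the try/except). Output: DCYT

Answer: DCYT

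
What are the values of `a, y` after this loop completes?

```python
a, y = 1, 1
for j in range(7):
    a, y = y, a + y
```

Fibonacci: after 7 iterations
`a, y` takes the values: (1, 1) → (1, 2) → (2, 3) → (3, 5) → (5, 8) → (8, 13) → (13, 21) → (21, 34)

Answer: 21, 34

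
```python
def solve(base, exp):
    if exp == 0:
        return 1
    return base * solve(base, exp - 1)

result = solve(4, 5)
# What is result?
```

solve(4, 5) = 4 * 4 * 4 * 4 * 4 = 1024

Answer: 1024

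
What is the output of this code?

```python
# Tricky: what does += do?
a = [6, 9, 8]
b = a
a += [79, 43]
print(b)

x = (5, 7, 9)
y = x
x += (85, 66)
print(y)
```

Key concept: += behavior differs for mutable vs immutable.
Step by step:
`a = [6, 9, 8]` → a = [6, 9, 8]
`b = a` → b = [6, 9, 8] (same object as a)
`a += [79, 43]` → a = [6, 9, 8, 79, 43] (same object as b); b = [6, 9, 8, 79, 43] (same object as a)
`print(b)` → prints [6, 9, 8, 79, 43]
`x = (5, 7, 9)` → x = (5, 7, 9)
`y = x` → y = (5, 7, 9)
`x += (85, 66)` → x = (5, 7, 9, 85, 66)
`print(y)` → prints (5, 7, 9)

Answer:
[6, 9, 8, 79, 43]
(5, 7, 9)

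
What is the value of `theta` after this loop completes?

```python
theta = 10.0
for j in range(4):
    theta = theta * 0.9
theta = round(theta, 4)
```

Exponential decay: 10.0 * 0.9^4
`theta` takes the values: 10.0 → 9.0 → 8.1 → 7.29 → 6.561

Answer: 6.561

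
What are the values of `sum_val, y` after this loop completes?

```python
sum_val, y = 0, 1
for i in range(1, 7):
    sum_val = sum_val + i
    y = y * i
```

Sum and factorial of 1 to 6
`sum_val, y` takes the values: (0, 1) → (1, 1) → (3, 1) → (3, 2) → (6, 2) → (6, 6) → (10, 6) → (10, 24) → (15, 24) → (15, 120) → (21, 120) → (21, 720)

Answer: 21, 720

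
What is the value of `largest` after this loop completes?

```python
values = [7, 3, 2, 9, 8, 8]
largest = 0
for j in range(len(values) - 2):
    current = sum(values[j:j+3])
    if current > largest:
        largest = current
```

Max sum of 3-element window in [7, 3, 2, 9, 8, 8]
`largest` takes the values: 0 → 12 → 14 → 19 → 25

Answer: 25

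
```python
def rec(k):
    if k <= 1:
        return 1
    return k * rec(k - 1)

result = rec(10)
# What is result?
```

rec(10) = 10 * 9 * 8 * 7 * 6 * 5 * 4 * 3 * 2 * 1 = 3628800

Answer: 3628800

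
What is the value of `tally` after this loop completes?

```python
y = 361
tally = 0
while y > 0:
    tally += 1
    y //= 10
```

Count digits by repeated division by 10
`tally` takes the values: 0 → 1 → 2 → 3

Answer: 3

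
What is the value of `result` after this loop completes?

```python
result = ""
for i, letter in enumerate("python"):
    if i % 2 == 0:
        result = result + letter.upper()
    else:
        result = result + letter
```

Uppercase even positions in 'python'
`result` takes the values: "" → "P" → "Py" → "PyT" → "PyTh" → "PyThO" → "PyThOn"

Answer: "PyThOn"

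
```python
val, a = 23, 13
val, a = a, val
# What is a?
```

Trace:
`val, a = 23, 13` → val = 23; a = 13
`val, a = a, val` → val = 13; a = 23
So a = 23

Answer: 23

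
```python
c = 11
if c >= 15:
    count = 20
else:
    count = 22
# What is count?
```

Trace:
`c = 11` → c = 11
`if c >= 15: ...` → c >= 15 is False, take else branch → count = 22
So count = 22

Answer: 22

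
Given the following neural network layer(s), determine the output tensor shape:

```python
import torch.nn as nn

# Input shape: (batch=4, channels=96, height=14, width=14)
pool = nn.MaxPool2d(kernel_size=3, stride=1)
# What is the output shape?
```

Input: (4, 96, 14, 14) -> Output: (4, 96, 12, 12)

Answer: (4, 96, 12, 12)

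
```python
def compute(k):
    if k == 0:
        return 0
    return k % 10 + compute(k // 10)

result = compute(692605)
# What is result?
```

Sum of digits of 692605: 5 + 0 + 6 + 2 + 9 + 6 = 28

Answer: 28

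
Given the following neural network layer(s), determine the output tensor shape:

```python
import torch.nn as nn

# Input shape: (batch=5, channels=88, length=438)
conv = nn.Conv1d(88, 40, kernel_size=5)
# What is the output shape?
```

Input: (5, 88, 438) -> Output: (5, 40, 434)

Answer: (5, 40, 434)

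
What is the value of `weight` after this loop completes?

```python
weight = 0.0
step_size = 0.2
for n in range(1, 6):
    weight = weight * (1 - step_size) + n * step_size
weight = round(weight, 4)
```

Moving average with lr=0.2
`weight` takes the values: 0.0 → 0.2 → 0.56 → 1.048 → 1.6384 → 2.31072 → 2.3107

Answer: 2.3107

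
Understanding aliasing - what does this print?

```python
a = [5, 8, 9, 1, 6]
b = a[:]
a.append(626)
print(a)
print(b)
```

Key concept: slice [:] creates copy.
Step by step:
`a = [5, 8, 9, 1, 6]` → a = [5, 8, 9, 1, 6]
`b = a[:]` → b = [5, 8, 9, 1, 6]
`a.append(626)` → a = [5, 8, 9, 1, 6, 626]
`print(a)` → prints [5, 8, 9, 1, 6, 626]
`print(b)` → prints [5, 8, 9, 1, 6]

Answer:
[5, 8, 9, 1, 6, 626]
[5, 8, 9, 1, 6]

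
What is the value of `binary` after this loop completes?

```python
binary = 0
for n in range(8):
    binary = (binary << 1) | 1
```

Build 8 consecutive 1-bits: 0b11111111
`binary` takes the values: 0 → 1 → 3 → 7 → 15 → 31 → 63 → 127 → 255

Answer: 255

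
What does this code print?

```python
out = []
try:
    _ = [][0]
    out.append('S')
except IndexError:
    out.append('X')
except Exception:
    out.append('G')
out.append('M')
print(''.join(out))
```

Execution trace: 'X' (except IndexError) → 'M' (after the try/except). Output: XM

Answer: XM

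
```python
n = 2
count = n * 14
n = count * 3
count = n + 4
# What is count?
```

Trace:
`n = 2` → n = 2
`count = n * 14` → count = 28
`n = count * 3` → n = 84
`count = n + 4` → count = 88
So count = 88

Answer: 88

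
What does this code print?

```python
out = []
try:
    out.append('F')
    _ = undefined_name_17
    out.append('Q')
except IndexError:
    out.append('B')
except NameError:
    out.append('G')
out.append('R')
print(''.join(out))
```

Execution trace: 'F' (try body) → 'G' (except NameError) → 'R' (after the try/except). Output: FGR

Answer: FGR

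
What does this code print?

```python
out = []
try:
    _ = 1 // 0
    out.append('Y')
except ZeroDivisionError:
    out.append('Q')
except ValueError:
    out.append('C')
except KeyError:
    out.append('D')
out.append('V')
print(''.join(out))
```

Execution trace: 'Q' (except ZeroDivisionError) → 'V' (after the try/except). Output: QV

Answer: QV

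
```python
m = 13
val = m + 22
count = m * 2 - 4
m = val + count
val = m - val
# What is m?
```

Trace:
`m = 13` → m = 13
`val = m + 22` → val = 35
`count = m * 2 - 4` → count = 22
`m = val + count` → m = 57
`val = m - val` → val = 22
So m = 57

Answer: 57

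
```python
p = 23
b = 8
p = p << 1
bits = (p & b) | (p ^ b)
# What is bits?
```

Trace:
`p = 23` → p = 23
`b = 8` → b = 8
`p = p << 1` → p = 46
`bits = (p & b) | (p ^ b)` → bits = 46
So bits = 46

Answer: 46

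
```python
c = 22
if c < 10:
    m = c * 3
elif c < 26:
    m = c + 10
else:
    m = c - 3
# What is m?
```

Trace:
`c = 22` → c = 22
`if c < 10: ...` → c < 10 is False, c < 26 is True → m = 32
So m = 32

Answer: 32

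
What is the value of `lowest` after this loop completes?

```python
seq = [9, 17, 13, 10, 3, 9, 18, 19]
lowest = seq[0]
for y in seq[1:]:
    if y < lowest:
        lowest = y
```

Minimum of [9, 17, 13, 10, 3, 9, 18, 19]
`lowest` takes the values: 9 → 3

Answer: 3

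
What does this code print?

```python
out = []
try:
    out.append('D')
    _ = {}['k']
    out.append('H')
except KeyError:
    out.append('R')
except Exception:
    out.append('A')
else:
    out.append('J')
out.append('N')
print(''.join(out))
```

Execution trace: 'D' (try body) → 'R' (except KeyError) → 'N' (after the try/except). Output: DRN

Answer: DRN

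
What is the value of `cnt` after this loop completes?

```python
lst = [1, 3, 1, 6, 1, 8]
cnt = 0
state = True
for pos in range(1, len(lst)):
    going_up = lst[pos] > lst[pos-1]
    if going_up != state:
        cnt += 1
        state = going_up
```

Count direction changes in [1, 3, 1, 6, 1, 8]
`cnt` takes the values: 0 → 1 → 2 → 3 → 4

Answer: 4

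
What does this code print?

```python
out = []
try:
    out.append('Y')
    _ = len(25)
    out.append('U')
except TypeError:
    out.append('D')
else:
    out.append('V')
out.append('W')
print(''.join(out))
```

Execution trace: 'Y' (try body) → 'D' (except TypeError) → 'W' (after the try/except). Output: YDW

Answer: YDW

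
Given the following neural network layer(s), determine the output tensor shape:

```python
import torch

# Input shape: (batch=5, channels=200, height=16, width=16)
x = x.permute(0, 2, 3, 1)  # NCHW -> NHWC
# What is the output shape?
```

Input: (5, 200, 16, 16) -> Output: (5, 16, 16, 200)

Answer: (5, 16, 16, 200)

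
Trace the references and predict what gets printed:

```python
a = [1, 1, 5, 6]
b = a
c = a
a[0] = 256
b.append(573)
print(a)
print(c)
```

Key concept: multiple aliases.
Step by step:
`a = [1, 1, 5, 6]` → a = [1, 1, 5, 6]
`b = a` → b = [1, 1, 5, 6] (same object as a)
`c = a` → c = [1, 1, 5, 6] (same object as a, b)
`a[0] = 256` → a = [256, 1, 5, 6] (same object as b, c); b = [256, 1, 5, 6] (same object as a, c); c = [256, 1, 5, 6] (same object as a, b)
`b.append(573)` → a = [256, 1, 5, 6, 573] (same object as b, c); b = [256, 1, 5, 6, 573] (same object as a, c); c = [256, 1, 5, 6, 573] (same object as a, b)
`print(a)` → prints [256, 1, 5, 6, 573]
`print(c)` → prints [256, 1, 5, 6, 573]

Answer:
[256, 1, 5, 6, 573]
[256, 1, 5, 6, 573]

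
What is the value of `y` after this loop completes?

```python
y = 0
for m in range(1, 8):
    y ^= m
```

XOR of 1 to 7
`y` takes the values: 0 → 1 → 3 → 0 → 4 → 1 → 7 → 0

Answer: 0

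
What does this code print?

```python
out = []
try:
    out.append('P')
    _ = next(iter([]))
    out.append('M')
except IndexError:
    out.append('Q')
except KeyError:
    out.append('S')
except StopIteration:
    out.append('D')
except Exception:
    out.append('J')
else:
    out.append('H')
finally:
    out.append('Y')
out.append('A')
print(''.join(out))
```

Execution trace: 'P' (try body) → 'D' (except StopIteration) → 'Y' (finally) → 'A' (after the try/except). Output: PDYA

Answer: PDYA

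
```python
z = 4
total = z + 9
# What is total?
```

Trace:
`z = 4` → z = 4
`total = z + 9` → total = 13
So total = 13

Answer: 13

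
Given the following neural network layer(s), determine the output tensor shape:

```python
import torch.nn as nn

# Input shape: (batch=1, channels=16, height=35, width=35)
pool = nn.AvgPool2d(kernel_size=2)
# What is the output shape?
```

Input: (1, 16, 35, 35) -> Output: (1, 16, 17, 17)

Answer: (1, 16, 17, 17)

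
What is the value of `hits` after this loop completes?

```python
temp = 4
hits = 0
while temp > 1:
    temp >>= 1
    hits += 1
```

Count right shifts until 1
`hits` takes the values: 0 → 1 → 2

Answer: 2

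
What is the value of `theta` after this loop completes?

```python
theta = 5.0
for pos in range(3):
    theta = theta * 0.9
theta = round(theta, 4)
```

Exponential decay: 5.0 * 0.9^3
`theta` takes the values: 5.0 → 4.5 → 4.05 → 3.645

Answer: 3.645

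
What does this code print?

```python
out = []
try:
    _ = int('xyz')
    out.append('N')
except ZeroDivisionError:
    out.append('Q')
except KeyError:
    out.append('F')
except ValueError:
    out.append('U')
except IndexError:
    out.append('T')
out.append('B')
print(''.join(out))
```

Execution trace: 'U' (except ValueError) → 'B' (after the try/except). Output: UB

Answer: UB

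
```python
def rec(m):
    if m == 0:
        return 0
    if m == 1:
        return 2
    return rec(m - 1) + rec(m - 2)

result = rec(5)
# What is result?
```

Build up from base cases: rec(0)=0, rec(1)=2, rec(2)=2, rec(3)=4, rec(4)=6, rec(5)=10

Answer: 10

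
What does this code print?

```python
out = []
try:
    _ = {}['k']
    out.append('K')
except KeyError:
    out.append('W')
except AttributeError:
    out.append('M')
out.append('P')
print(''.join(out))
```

Execution trace: 'W' (except KeyError) → 'P' (after the try/except). Output: WP

Answer: WP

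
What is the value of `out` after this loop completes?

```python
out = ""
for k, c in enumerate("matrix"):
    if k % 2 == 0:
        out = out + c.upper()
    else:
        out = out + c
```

Uppercase even positions in 'matrix'
`out` takes the values: "" → "M" → "Ma" → "MaT" → "MaTr" → "MaTrI" → "MaTrIx"

Answer: "MaTrIx"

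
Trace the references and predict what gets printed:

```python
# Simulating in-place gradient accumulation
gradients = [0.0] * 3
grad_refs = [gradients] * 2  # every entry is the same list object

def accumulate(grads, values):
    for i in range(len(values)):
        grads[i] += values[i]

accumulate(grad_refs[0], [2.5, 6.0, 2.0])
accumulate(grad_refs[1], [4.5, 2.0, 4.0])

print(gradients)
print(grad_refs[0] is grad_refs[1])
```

Key concept: gradient accumulation aliasing.
Step by step:
`gradients = [0.0] * 3` → gradients = [0.0, 0.0, 0.0]
`grad_refs = [gradients] * 2` → grad_refs = [[0.0, 0.0, 0.0], [0.0, 0.0, 0.0]]
`accumulate(grad_refs[0], [2.5, 6.0, 2.0])` → gradients = [2.5, 6.0, 2.0]; grad_refs = [[2.5, 6.0, 2.0], [2.5, 6.0, 2.0]]
`accumulate(grad_refs[1], [4.5, 2.0, 4.0])` → gradients = [7.0, 8.0, 6.0]; grad_refs = [[7.0, 8.0, 6.0], [7.0, 8.0, 6.0]]
`print(gradients)` → prints [7.0, 8.0, 6.0]
`print(grad_refs[0] is grad_refs[1])` → prints True

Answer:
[7.0, 8.0, 6.0]
True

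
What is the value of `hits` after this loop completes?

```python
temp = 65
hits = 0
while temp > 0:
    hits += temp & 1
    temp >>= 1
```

Count set bits in 65 (binary: 0b1000001)
`hits` takes the values: 0 → 1 → 2

Answer: 2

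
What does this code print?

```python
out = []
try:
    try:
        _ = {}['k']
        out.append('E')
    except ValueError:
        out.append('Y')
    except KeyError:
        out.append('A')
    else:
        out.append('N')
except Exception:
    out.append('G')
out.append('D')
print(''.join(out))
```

Execution trace: 'A' (inner except KeyError) → 'D' (after the try/except). Output: AD

Answer: AD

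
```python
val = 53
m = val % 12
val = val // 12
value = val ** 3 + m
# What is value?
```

Trace:
`val = 53` → val = 53
`m = val % 12` → m = 5
`val = val // 12` → val = 4
`value = val ** 3 + m` → value = 69
So value = 69

Answer: 69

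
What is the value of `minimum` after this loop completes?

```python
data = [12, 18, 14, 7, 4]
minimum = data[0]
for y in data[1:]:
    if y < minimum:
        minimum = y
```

Minimum of [12, 18, 14, 7, 4]
`minimum` takes the values: 12 → 7 → 4

Answer: 4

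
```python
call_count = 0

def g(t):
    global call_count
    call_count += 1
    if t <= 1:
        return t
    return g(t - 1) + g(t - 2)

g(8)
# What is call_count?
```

Calls(t) = 1 + Calls(t-1) + Calls(t-2); Calls(0)=Calls(1)=1. For t=8 this gives 67.

Answer: 67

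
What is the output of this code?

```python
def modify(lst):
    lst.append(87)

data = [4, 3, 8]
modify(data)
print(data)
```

Key concept: function modifies passed list.
Step by step:
`data = [4, 3, 8]` → data = [4, 3, 8]
`modify(data)` → data = [4, 3, 8, 87]
`print(data)` → prints [4, 3, 8, 87]

Answer: [4, 3, 8, 87]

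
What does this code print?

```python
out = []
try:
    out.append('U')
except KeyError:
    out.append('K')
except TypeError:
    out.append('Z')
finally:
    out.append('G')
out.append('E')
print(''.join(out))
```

Execution trace: 'U' (try body, no exception) → 'G' (finally) → 'E' (after the try/except). Output: UGE

Answer: UGE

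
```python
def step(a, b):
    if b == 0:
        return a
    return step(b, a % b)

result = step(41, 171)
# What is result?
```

step(41, 171) -> step(171, 41) -> step(41, 7) -> step(7, 6) -> step(6, 1) -> step(1, 0) -> 1

Answer: 1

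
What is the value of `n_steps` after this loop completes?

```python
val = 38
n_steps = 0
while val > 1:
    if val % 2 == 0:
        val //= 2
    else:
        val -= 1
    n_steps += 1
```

Steps to reduce 38 to 1
`n_steps` takes the values: 0 → 1 → 2 → 3 → 4 → 5 → 6 → 7

Answer: 7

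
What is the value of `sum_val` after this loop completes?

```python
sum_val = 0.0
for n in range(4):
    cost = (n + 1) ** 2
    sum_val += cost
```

Sum of squared losses 1² + 2² + ... + 4²
`sum_val` takes the values: 0.0 → 1.0 → 5.0 → 14.0 → 30.0

Answer: 30.0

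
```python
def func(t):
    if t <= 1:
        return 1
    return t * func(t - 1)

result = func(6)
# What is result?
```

func(6) = 6 * 5 * 4 * 3 * 2 * 1 = 720

Answer: 720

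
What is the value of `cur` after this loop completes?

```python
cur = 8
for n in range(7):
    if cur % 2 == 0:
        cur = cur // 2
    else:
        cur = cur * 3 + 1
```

Collatz-style transformation from 8
`cur` takes the values: 8 → 4 → 2 → 1 → 4 → 2 → 1 → 4

Answer: 4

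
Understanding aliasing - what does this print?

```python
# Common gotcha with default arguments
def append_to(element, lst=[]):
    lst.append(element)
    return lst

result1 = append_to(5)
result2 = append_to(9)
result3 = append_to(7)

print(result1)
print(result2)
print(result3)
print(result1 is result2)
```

Key concept: mutable default argument gotcha.
Step by step:
`result1 = append_to(5)` → result1 = [5]
`result2 = append_to(9)` → result1 = [5, 9] (same object as result2); result2 = [5, 9] (same object as result1)
`result3 = append_to(7)` → result1 = [5, 9, 7] (same object as result2, result3); result2 = [5, 9, 7] (same object as result1, result3); result3 = [5, 9, 7] (same object as result1, result2)
`print(result1)` → prints [5, 9, 7]
`print(result2)` → prints [5, 9, 7]
`print(result3)` → prints [5, 9, 7]
`print(result1 is result2)` → prints True

Answer:
[5, 9, 7]
[5, 9, 7]
[5, 9, 7]
True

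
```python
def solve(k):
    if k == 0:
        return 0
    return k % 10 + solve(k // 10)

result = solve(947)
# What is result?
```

Sum of digits of 947: 7 + 4 + 9 = 20

Answer: 20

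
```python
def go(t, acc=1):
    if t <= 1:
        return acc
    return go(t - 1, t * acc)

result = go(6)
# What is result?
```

Accumulator trace (n, acc): (6, 1) -> (5, 6) -> (4, 30) -> (3, 120) -> (2, 360) -> (1, 720) -> return 720

Answer: 720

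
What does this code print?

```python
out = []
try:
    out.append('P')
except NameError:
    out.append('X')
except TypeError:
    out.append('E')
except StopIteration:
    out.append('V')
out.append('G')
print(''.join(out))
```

Execution trace: 'P' (try body, no exception) → 'G' (after the try/except). Output: PG

Answer: PG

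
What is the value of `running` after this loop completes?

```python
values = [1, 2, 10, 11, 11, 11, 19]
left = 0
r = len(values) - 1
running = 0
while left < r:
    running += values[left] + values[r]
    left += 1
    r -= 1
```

Sum of pairs from ends
`running` takes the values: 0 → 20 → 33 → 54

Answer: 54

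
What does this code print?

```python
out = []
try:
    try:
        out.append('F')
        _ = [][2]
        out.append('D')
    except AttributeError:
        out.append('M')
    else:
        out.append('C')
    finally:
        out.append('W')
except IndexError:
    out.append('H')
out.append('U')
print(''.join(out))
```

Execution trace: 'F' (try body) → 'W' (finally) → 'H' (outer except IndexError) → 'U' (after the try/except). Output: FWHU

Answer: FWHU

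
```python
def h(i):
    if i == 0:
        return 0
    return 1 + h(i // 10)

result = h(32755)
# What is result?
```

Count of digits of 32755: 5

Answer: 5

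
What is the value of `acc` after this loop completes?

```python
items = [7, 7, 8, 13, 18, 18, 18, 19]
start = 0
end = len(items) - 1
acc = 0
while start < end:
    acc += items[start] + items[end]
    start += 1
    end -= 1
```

Sum of pairs from ends
`acc` takes the values: 0 → 26 → 51 → 77 → 108

Answer: 108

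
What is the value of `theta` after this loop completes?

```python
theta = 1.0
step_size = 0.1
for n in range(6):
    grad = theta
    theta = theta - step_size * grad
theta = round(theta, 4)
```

Gradient descent: w = 1.0 * (1 - 0.1)^6
`theta` takes the values: 1.0 → 0.9 → 0.81 → 0.729 → 0.6561 → 0.59049 → 0.531441 → 0.5314

Answer: 0.5314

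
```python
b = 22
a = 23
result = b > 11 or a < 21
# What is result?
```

Trace:
`b = 22` → b = 22
`a = 23` → a = 23
`result = b > 11 or a < 21` → result = True
So result = True

Answer: True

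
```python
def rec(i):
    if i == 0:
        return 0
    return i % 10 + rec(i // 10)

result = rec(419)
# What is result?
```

Sum of digits of 419: 9 + 1 + 4 = 14

Answer: 14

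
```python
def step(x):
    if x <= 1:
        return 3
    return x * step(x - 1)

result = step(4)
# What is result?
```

step(4) = 4 * 3 * 2 * 3 = 72

Answer: 72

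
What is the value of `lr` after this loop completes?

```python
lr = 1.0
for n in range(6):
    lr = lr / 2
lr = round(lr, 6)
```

Halving LR 6 times: 1 / 2^6
`lr` takes the values: 1.0 → 0.5 → 0.25 → 0.125 → 0.0625 → 0.03125 → 0.015625

Answer: 0.015625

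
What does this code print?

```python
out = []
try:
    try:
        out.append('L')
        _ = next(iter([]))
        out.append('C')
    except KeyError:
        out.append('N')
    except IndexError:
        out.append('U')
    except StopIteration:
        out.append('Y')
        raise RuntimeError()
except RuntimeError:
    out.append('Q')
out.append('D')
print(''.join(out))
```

Execution trace: 'L' (try body) → 'Y' (except StopIteration) → 'Q' (outer except RuntimeError) → 'D' (after the try/except). Output: LYQD

Answer: LYQD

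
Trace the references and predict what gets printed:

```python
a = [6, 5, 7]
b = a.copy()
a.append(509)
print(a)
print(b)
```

Key concept: list.copy() creates independent copy.
Step by step:
`a = [6, 5, 7]` → a = [6, 5, 7]
`b = a.copy()` → b = [6, 5, 7]
`a.append(509)` → a = [6, 5, 7, 509]
`print(a)` → prints [6, 5, 7, 509]
`print(b)` → prints [6, 5, 7]

Answer:
[6, 5, 7, 509]
[6, 5, 7]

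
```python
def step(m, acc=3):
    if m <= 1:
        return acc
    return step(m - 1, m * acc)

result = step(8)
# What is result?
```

Accumulator trace (n, acc): (8, 3) -> (7, 24) -> (6, 168) -> (5, 1008) -> (4, 5040) -> (3, 20160) -> (2, 60480) -> (1, 120960) -> return 120960

Answer: 120960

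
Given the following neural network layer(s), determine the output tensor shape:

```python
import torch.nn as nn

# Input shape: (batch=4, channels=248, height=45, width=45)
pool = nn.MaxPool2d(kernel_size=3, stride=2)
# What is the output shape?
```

Input: (4, 248, 45, 45) -> Output: (4, 248, 22, 22)

Answer: (4, 248, 22, 22)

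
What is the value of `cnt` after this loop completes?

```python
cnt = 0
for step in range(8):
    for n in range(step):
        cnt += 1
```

Triangle number: 0+1+2+...+7
`cnt` takes the values: 0 → 1 → 2 → 3 → 4 → 5 → 6 → 7 → 8 → 9 → 10 → 11 → 12 → 13 → 14 → 15 → 16 → 17 → 18 → 19 → 20 → 21 → 22 → 23 → 24 → 25 → 26 → 27 → 28

Answer: 28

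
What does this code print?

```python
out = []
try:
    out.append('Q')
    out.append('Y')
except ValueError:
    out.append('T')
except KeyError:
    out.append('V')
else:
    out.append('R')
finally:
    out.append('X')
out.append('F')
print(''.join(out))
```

Execution trace: 'Q' (try body) → 'Y' (try body, no exception) → 'R' (else) → 'X' (finally) → 'F' (after the try/except). Output: QYRXF

Answer: QYRXF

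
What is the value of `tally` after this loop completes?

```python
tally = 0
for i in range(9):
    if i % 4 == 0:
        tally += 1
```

Count numbers divisible by 4 in range(9)
`tally` takes the values: 0 → 1 → 2 → 3

Answer: 3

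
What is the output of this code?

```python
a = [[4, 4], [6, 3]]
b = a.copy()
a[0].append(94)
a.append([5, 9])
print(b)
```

Key concept: shallow copy with nested lists.
Step by step:
`a = [[4, 4], [6, 3]]` → a = [[4, 4], [6, 3]]
`b = a.copy()` → b = [[4, 4], [6, 3]]
`a[0].append(94)` → a = [[4, 4, 94], [6, 3]]; b = [[4, 4, 94], [6, 3]]
`a.append([5, 9])` → a = [[4, 4, 94], [6, 3], [5, 9]]
`print(b)` → prints [[4, 4, 94], [6, 3]]

Answer: [[4, 4, 94], [6, 3]]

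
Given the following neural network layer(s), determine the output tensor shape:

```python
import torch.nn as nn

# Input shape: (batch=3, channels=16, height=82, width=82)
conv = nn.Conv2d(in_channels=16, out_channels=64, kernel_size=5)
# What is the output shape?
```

Input: (3, 16, 82, 82) -> Output: (3, 64, 78, 78)

Answer: (3, 64, 78, 78)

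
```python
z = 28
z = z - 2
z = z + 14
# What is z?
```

Trace:
`z = 28` → z = 28
`z = z - 2` → z = 26
`z = z + 14` → z = 40
So z = 40

Answer: 40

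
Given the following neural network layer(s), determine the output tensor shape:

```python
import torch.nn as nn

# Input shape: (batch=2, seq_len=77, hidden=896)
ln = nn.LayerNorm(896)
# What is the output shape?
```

Input: (2, 77, 896) -> Output: (2, 77, 896)

Answer: (2, 77, 896)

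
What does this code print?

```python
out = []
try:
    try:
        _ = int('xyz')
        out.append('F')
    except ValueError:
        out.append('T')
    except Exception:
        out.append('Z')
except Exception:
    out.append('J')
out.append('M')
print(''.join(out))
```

Execution trace: 'T' (inner except ValueError) → 'M' (after the try/except). Output: TM

Answer: TM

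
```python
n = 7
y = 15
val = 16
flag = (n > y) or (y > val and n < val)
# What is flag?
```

Trace:
`n = 7` → n = 7
`y = 15` → y = 15
`val = 16` → val = 16
`flag = (n > y) or (y > val and n < val)` → flag = False
So flag = False

Answer: False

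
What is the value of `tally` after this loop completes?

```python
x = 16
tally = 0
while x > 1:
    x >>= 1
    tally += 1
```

Count right shifts until 1
`tally` takes the values: 0 → 1 → 2 → 3 → 4

Answer: 4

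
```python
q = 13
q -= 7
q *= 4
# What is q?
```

Trace:
`q = 13` → q = 13
`q -= 7` → q = 6
`q *= 4` → q = 24
So q = 24

Answer: 24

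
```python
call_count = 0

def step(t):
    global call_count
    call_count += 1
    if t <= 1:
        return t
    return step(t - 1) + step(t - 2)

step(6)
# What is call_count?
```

Calls(t) = 1 + Calls(t-1) + Calls(t-2); Calls(0)=Calls(1)=1. For t=6 this gives 25.

Answer: 25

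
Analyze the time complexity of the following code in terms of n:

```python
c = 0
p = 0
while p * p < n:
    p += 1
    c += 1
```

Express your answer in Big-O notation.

Each loop level contributes: √n. Multiplying the contributions gives O(√n).

Answer: O(√n)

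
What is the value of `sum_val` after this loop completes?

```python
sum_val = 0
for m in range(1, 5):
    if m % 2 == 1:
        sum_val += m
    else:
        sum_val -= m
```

Add odd, subtract even
`sum_val` takes the values: 0 → 1 → -1 → 2 → -2

Answer: -2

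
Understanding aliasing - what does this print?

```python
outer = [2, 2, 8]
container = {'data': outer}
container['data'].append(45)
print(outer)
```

Key concept: dict holds reference to list.
Step by step:
`outer = [2, 2, 8]` → outer = [2, 2, 8]
`container = {'data': outer}` → container = {'data': [2, 2, 8]}
`container['data'].append(45)` → outer = [2, 2, 8, 45]; container = {'data': [2, 2, 8, 45]}
`print(outer)` → prints [2, 2, 8, 45]

Answer: [2, 2, 8, 45]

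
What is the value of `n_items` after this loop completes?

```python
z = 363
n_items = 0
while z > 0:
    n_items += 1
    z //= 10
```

Count digits by repeated division by 10
`n_items` takes the values: 0 → 1 → 2 → 3

Answer: 3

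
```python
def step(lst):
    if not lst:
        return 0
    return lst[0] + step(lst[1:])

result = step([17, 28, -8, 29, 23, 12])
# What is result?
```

17 + 28 + (-8) + 29 + 23 + 12 + 0 = 101

Answer: 101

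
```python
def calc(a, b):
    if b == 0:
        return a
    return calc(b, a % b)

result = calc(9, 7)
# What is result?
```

calc(9, 7) -> calc(7, 2) -> calc(2, 1) -> calc(1, 0) -> 1

Answer: 1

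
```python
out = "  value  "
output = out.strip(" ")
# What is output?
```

Trace:
`out = "  value  "` → out = '  value  '
`output = out.strip(" ")` → output = 'value'
So output = 'value'

Answer: 'value'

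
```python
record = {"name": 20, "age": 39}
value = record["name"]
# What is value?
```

Trace:
`record = {"name": 20, "age": 39}` → record = {'name': 20, 'age': 39}
`value = record["name"]` → value = 20
So value = 20

Answer: 20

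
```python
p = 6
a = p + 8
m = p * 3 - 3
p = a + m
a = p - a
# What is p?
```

Trace:
`p = 6` → p = 6
`a = p + 8` → a = 14
`m = p * 3 - 3` → m = 15
`p = a + m` → p = 29
`a = p - a` → a = 15
So p = 29

Answer: 29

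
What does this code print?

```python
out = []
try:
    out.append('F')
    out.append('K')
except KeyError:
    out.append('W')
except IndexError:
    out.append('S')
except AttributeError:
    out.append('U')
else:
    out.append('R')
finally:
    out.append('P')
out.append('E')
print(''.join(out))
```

Execution trace: 'F' (try body) → 'K' (try body, no exception) → 'R' (else) → 'P' (finally) → 'E' (after the try/except). Output: FKRPE

Answer: FKRPE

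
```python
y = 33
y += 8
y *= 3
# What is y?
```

Trace:
`y = 33` → y = 33
`y += 8` → y = 41
`y *= 3` → y = 123
So y = 123

Answer: 123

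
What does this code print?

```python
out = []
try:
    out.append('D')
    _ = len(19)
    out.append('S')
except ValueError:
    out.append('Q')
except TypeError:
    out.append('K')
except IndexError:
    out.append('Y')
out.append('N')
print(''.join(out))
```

Execution trace: 'D' (try body) → 'K' (except TypeError) → 'N' (after the try/except). Output: DKN

Answer: DKN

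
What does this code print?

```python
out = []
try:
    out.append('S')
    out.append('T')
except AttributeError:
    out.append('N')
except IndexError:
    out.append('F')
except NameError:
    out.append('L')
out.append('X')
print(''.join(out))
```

Execution trace: 'S' (try body) → 'T' (try body, no exception) → 'X' (after the try/except). Output: STX

Answer: STX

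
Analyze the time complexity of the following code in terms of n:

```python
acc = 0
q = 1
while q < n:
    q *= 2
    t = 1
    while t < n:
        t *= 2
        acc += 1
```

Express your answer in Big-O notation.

Each loop level contributes: log n × log n. Multiplying the contributions gives O(log² n).

Answer: O(log² n)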